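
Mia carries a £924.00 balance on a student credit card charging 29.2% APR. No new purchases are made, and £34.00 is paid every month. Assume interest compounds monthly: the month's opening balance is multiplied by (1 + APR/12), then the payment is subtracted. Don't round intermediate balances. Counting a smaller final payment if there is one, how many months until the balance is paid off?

46 payments

Monthly rate r = 29.2%/12 = 2.43333% = 0.0243333.
Recurrence: B ← B·(1+r) − £34.00.
Month 1: interest £22.48; balance after payment £912.48.
Month 2: interest £22.20; balance after payment £900.69.
Closed form: n = −ln(1 − rB₀/P)/ln(1+r) = −ln(0.33871)/ln(1.02433) ≈ 45.031, so the balance reaches zero during payment 46.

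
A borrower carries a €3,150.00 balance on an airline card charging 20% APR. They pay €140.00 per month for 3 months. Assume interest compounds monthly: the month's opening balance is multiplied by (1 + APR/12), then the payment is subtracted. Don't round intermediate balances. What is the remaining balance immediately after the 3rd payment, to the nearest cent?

Monthly rate r = 20%/12 = 1.66667% = 0.0166667.
Each month: B ← B·(1+r) − €140.00.
Month 1: interest €52.50; balance after payment €3,062.50.
Month 2: interest €51.04; balance after payment €2,973.54.
Month 3: interest €49.56; balance after payment €2,883.10.

€2,883.10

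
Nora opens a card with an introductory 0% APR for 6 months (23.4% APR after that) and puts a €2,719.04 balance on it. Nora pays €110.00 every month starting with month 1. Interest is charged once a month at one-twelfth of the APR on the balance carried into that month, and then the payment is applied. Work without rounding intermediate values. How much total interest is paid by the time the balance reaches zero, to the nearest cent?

Promo months 1–6 at r₀ = 0%/12 = 0; months 7+ at r₁ = 23.4%/12 = 0.0195.
After month 6 (no interest yet): B = €2,719.04 − 6·€110.00 = €2,059.04.
Then at r₁ with €110.00/mo: n₂ = −ln(1 − r₁·B/P)/ln(1+r₁) ≈ 23.52 → 24 more payments.
Total paid = 29·€110.00 + €57.03 = €3,247.03; interest = €3,247.03 − €2,719.04 = €527.99.

€527.99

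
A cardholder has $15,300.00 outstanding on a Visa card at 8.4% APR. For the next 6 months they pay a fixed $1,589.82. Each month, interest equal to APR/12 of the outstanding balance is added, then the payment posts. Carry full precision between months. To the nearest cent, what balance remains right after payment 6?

Monthly rate r = 8.4%/12 = 0.7% = 0.007.
Each month: B ← B·(1+r) − $1,589.82.
Month 1: interest $107.10; balance after payment $13,817.28.
Month 2: interest $96.72; balance after payment $12,324.18.
Month 3: interest $86.27; balance after payment $10,820.63.
Month 4: interest $75.74; balance after payment $9,306.55.
Month 5: interest $65.15; balance after payment $7,781.88.
Month 6: interest $54.47; balance after payment $6,246.53.

$6,246.53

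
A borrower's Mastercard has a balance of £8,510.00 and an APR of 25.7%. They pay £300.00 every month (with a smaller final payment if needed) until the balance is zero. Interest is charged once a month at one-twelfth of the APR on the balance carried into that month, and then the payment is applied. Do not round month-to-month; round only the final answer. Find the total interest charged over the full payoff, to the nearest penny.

£4,731.20

Monthly rate r = 25.7%/12 = 2.14167% = 0.0214167.
Payoff takes n = ⌈−ln(1 − rB₀/P)/ln(1+r)⌉ = ⌈44.136⌉ = 45 payments; the last is £41.20.
Total paid = 44·£300.00 + £41.20 = £13,241.20.
Total interest = total paid − principal = £13,241.20 − £8,510.00 = £4,731.20.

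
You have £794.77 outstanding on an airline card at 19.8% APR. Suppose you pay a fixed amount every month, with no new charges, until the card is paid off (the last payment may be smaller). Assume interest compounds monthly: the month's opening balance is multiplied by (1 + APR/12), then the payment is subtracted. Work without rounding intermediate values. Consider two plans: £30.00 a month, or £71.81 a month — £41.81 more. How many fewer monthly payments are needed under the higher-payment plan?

Monthly rate r = 19.8%/12 = 1.65% = 0.0165.
At £30.00/mo: n = ⌈−ln(1 − rB₀/P)/ln(1+r)⌉ = 36 payments (last £3.52); total interest = total paid − £794.77 = £258.75.
At £71.81/mo: 13 payments (last £23.22); total interest £90.17.
Payments saved = 36 − 13 = 23.

23 fewer payments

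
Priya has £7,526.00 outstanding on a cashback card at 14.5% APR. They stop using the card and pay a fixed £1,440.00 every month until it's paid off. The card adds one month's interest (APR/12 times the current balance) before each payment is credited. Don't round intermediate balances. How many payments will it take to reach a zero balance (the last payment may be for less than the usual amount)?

Monthly rate r = 14.5%/12 = 1.20833% = 0.0120833.
Recurrence: B ← B·(1+r) − £1,440.00.
Month 1: interest £90.94; balance after payment £6,176.94.
Month 2: interest £74.64; balance after payment £4,811.58.
Month 3: interest £58.14; balance after payment £3,429.72.
Month 4: interest £41.44; balance after payment £2,031.16.
Month 5: interest £24.54; balance after payment £615.70.
Month 6: interest £7.44; balance after payment £0.00.

6 payments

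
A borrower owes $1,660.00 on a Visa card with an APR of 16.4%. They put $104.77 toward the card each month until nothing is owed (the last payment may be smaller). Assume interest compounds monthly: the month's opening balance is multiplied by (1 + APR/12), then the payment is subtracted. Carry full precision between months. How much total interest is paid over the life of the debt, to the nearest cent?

$223.55

Monthly rate r = 16.4%/12 = 1.36667% = 0.0136667.
Payoff takes n = ⌈−ln(1 − rB₀/P)/ln(1+r)⌉ = ⌈17.978⌉ = 18 payments; the last is $102.46.
Total paid = 17·$104.77 + $102.46 = $1,883.55.
Total interest = total paid − principal = $1,883.55 − $1,660.00 = $223.55.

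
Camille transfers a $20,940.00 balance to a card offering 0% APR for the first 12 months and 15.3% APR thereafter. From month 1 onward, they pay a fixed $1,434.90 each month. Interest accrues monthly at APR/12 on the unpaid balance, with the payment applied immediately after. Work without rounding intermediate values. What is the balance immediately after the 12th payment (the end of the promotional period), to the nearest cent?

Promo months 1–12 at r₀ = 0%/12 = 0; months 13+ at r₁ = 15.3%/12 = 0.01275.
After month 12 (no interest yet): B = $20,940.00 − 12·$1,434.90 = $3,721.20.

$3,721.20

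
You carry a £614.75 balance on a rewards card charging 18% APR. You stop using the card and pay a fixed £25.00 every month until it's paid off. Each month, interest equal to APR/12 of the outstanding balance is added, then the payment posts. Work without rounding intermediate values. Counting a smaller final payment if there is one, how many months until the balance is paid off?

31 payments

Monthly rate r = 18%/12 = 1.5% = 0.015.
Recurrence: B ← B·(1+r) − £25.00.
Month 1: interest £9.22; balance after payment £598.97.
Month 2: interest £8.98; balance after payment £582.96.
Closed form: n = −ln(1 − rB₀/P)/ln(1+r) = −ln(0.63115)/ln(1.015) ≈ 30.910, so the balance reaches zero during payment 31.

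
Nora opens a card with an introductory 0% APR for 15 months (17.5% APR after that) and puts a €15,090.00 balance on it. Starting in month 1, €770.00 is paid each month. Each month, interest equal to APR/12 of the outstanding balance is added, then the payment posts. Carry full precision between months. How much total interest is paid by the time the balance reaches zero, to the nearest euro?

€152

Promo months 1–15 at r₀ = 0%/12 = 0; months 16+ at r₁ = 17.5%/12 = 0.0145833.
After month 15 (no interest yet): B = €15,090.00 − 15·€770.00 = €3,540.00.
Then at r₁ with €770.00/mo: n₂ = −ln(1 − r₁·B/P)/ln(1+r₁) ≈ 4.79 → 5 more payments.
Total paid = 19·€770.00 + €611.82 = €15,241.82; interest = €15,241.82 − €15,090.00 = €151.82.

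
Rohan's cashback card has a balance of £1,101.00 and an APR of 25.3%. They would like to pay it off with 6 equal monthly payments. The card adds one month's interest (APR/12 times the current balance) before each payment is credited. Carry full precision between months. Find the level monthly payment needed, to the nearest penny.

Monthly rate r = 25.3%/12 = 2.10833% = 0.0210833.
Level-payment amortization: P = B₀·r / (1 − (1+r)^(−n)) = 1101.00·0.0210833 / (1 − 1.02108^(−6)).
Denominator 1 − (1+r)^(−6) = 0.117666283.
P = 23.2127 / 0.117666283 ≈ 197.28.

£197.28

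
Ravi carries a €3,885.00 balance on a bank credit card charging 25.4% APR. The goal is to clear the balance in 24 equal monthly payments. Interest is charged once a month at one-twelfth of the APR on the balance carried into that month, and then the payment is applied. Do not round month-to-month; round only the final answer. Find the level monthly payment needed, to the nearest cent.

Monthly rate r = 25.4%/12 = 2.11667% = 0.0211667.
Level-payment amortization: P = B₀·r / (1 − (1+r)^(−n)) = 3885.00·0.0211667 / (1 − 1.02117^(−24)).
Denominator 1 − (1+r)^(−24) = 0.395103765.
P = 82.2325 / 0.395103765 ≈ 208.13.

€208.13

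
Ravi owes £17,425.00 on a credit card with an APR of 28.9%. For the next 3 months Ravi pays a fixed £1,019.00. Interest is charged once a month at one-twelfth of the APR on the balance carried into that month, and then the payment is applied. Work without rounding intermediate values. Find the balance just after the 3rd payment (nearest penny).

Monthly rate r = 28.9%/12 = 2.40833% = 0.0240833.
Each month: B ← B·(1+r) − £1,019.00.
Month 1: interest £419.65; balance after payment £16,825.65.
Month 2: interest £405.22; balance after payment £16,211.87.
Month 3: interest £390.44; balance after payment £15,583.31.

£15,583.31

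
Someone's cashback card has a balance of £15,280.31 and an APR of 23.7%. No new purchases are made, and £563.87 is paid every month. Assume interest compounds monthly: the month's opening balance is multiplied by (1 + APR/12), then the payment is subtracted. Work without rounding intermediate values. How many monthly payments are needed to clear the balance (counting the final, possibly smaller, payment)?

40 months

Monthly rate r = 23.7%/12 = 1.975% = 0.01975.
Recurrence: B ← B·(1+r) − £563.87.
Month 1: interest £301.79; balance after payment £15,018.23.
Month 2: interest £296.61; balance after payment £14,750.97.
Closed form: n = −ln(1 − rB₀/P)/ln(1+r) = −ln(0.46479)/ln(1.01975) ≈ 39.175, so the balance reaches zero during payment 40.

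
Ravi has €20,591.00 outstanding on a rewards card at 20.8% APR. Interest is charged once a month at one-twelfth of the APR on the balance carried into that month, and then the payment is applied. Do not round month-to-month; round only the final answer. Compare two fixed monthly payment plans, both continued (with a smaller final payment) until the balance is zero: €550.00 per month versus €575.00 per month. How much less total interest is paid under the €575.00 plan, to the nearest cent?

€1,062.81

Monthly rate r = 20.8%/12 = 1.73333% = 0.0173333.
At €550.00/mo: n = ⌈−ln(1 − rB₀/P)/ln(1+r)⌉ = 61 payments (last €502.08); total interest = total paid − €20,591.00 = €12,911.08.
At €575.00/mo: 57 payments (last €239.27); total interest €11,848.27.
Interest saved = €12,911.08 − €11,848.27 = €1,062.81.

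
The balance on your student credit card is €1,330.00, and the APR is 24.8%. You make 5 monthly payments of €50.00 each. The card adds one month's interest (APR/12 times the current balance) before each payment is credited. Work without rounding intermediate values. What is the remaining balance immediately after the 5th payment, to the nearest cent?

€1,212.68

Monthly rate r = 24.8%/12 = 2.06667% = 0.0206667.
Each month: B ← B·(1+r) − €50.00.
Month 1: interest €27.49; balance after payment €1,307.49.
Month 2: interest €27.02; balance after payment €1,284.51.
Month 3: interest €26.55; balance after payment €1,261.05.
Month 4: interest €26.06; balance after payment €1,237.12.
Month 5: interest €25.57; balance after payment €1,212.68.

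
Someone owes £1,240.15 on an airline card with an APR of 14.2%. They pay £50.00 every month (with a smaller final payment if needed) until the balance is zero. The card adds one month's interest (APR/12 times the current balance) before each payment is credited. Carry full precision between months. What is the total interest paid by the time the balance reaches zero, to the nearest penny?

Monthly rate r = 14.2%/12 = 1.18333% = 0.0118333.
Payoff takes n = ⌈−ln(1 − rB₀/P)/ln(1+r)⌉ = ⌈29.534⌉ = 30 payments; the last is £26.78.
Total paid = 29·£50.00 + £26.78 = £1,476.78.
Total interest = total paid − principal = £1,476.78 − £1,240.15 = £236.63.

£236.63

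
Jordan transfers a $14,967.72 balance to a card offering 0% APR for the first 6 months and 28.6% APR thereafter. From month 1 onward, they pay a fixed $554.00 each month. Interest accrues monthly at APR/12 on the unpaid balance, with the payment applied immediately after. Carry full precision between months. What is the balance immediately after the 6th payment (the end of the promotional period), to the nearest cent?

$11,643.72

Promo months 1–6 at r₀ = 0%/12 = 0; months 7+ at r₁ = 28.6%/12 = 0.0238333.
After month 6 (no interest yet): B = $14,967.72 − 6·$554.00 = $11,643.72.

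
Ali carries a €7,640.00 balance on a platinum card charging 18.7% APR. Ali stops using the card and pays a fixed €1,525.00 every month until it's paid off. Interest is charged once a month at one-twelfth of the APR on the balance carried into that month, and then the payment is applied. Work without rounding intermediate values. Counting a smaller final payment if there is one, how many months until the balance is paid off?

6 months

Monthly rate r = 18.7%/12 = 1.55833% = 0.0155833.
Recurrence: B ← B·(1+r) − €1,525.00.
Month 1: interest €119.06; balance after payment €6,234.06.
Month 2: interest €97.15; balance after payment €4,806.20.
Month 3: interest €74.90; balance after payment €3,356.10.
Month 4: interest €52.30; balance after payment €1,883.40.
Month 5: interest €29.35; balance after payment €387.75.
Month 6: interest €6.04; balance after payment €0.00.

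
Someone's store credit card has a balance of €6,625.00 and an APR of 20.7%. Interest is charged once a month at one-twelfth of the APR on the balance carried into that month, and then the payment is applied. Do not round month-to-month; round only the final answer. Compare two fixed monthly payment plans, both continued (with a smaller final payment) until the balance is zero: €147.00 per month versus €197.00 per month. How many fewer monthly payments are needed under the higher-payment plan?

Monthly rate r = 20.7%/12 = 1.725% = 0.01725.
At €147.00/mo: n = ⌈−ln(1 − rB₀/P)/ln(1+r)⌉ = 88 payments (last €125.06); total interest = total paid − €6,625.00 = €6,289.06.
At €197.00/mo: 51 payments (last €145.60); total interest €3,370.60.
Payments saved = 88 − 51 = 37.

37 fewer payments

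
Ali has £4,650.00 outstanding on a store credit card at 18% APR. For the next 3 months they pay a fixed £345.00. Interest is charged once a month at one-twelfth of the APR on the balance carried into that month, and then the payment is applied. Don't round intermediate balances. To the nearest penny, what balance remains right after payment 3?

Monthly rate r = 18%/12 = 1.5% = 0.015.
Each month: B ← B·(1+r) − £345.00.
Month 1: interest £69.75; balance after payment £4,374.75.
Month 2: interest £65.62; balance after payment £4,095.37.
Month 3: interest £61.43; balance after payment £3,811.80.

£3,811.80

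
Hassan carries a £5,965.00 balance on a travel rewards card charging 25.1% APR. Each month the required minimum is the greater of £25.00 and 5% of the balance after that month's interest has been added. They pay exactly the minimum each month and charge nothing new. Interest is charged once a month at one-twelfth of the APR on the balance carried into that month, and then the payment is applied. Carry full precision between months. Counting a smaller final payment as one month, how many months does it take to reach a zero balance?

Monthly rate r = 25.1%/12 = 2.09167% = 0.0209167.
While 5% of the post-interest balance exceeds £25.00, each month B ← (B·(1+r))·(1 − 0.05), i.e. B shrinks by the factor (1+r)·0.95 = 0.96987.
This holds for months 1–82. Entering month 83 the balance is £485.46; 5% of the post-interest balance is now below £25.00, so the flat £25.00 minimum applies from here.
From month 83 a fixed £25.00 at rate r clears £485.46 in 26 more payments. Total: 82 + 26 = 108 months.

108 months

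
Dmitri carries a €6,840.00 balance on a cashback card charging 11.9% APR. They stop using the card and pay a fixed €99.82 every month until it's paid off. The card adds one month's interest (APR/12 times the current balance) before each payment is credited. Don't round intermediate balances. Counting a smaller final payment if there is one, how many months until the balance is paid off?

116 payments

Monthly rate r = 11.9%/12 = 0.991667% = 0.00991667.
Recurrence: B ← B·(1+r) − €99.82.
Month 1: interest €67.83; balance after payment €6,808.01.
Month 2: interest €67.51; balance after payment €6,775.70.
Closed form: n = −ln(1 − rB₀/P)/ln(1+r) = −ln(0.32048)/ln(1.00992) ≈ 115.319, so the balance reaches zero during payment 116.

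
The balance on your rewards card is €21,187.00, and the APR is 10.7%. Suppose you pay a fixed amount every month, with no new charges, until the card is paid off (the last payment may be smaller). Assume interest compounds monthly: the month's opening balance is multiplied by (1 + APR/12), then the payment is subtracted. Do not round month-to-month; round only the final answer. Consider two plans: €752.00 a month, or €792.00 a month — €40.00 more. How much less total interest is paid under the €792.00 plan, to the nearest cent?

Monthly rate r = 10.7%/12 = 0.891667% = 0.00891667.
At €752.00/mo: n = ⌈−ln(1 − rB₀/P)/ln(1+r)⌉ = 33 payments (last €444.81); total interest = total paid − €21,187.00 = €3,321.81.
At €792.00/mo: 31 payments (last €553.25); total interest €3,126.25.
Interest saved = €3,321.81 − €3,126.25 = €195.56.

€195.56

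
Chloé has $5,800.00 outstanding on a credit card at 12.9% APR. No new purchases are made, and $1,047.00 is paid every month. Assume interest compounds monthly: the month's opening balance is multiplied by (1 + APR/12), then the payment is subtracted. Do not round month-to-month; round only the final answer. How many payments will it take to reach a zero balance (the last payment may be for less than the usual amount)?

Monthly rate r = 12.9%/12 = 1.075% = 0.01075.
Recurrence: B ← B·(1+r) − $1,047.00.
Month 1: interest $62.35; balance after payment $4,815.35.
Month 2: interest $51.77; balance after payment $3,820.12.
Month 3: interest $41.07; balance after payment $2,814.18.
Month 4: interest $30.25; balance after payment $1,797.43.
Month 5: interest $19.32; balance after payment $769.76.
Month 6: interest $8.27; balance after payment $0.00.

6 months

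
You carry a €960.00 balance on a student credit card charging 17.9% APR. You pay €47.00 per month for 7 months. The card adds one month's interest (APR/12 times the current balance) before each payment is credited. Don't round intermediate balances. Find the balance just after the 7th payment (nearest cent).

Monthly rate r = 17.9%/12 = 1.49167% = 0.0149167.
Each month: B ← B·(1+r) − €47.00.
Month 1: interest €14.32; balance after payment €927.32.
Month 2: interest €13.83; balance after payment €894.15.
Month 3: interest €13.34; balance after payment €860.49.
Month 4: interest €12.84; balance after payment €826.33.
Month 5: interest €12.33; balance after payment €791.65.
Month 6: interest €11.81; balance after payment €756.46.
Month 7: interest €11.28; balance after payment €720.74.

€720.74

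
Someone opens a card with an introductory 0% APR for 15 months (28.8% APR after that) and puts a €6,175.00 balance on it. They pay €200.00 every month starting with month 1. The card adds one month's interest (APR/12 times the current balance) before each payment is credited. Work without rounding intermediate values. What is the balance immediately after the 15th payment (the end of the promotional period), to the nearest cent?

€3,175.00

Promo months 1–15 at r₀ = 0%/12 = 0; months 16+ at r₁ = 28.8%/12 = 0.024.
After month 15 (no interest yet): B = €6,175.00 − 15·€200.00 = €3,175.00.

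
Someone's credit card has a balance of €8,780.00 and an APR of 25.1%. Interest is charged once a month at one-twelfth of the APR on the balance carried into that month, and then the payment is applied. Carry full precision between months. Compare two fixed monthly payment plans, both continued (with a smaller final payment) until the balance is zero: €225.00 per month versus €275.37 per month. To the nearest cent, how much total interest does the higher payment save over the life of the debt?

€3,788.16

Monthly rate r = 25.1%/12 = 2.09167% = 0.0209167.
At €225.00/mo: n = ⌈−ln(1 − rB₀/P)/ln(1+r)⌉ = 82 payments (last €187.42); total interest = total paid − €8,780.00 = €9,632.42.
At €275.37/mo: 54 payments (last €29.65); total interest €5,844.26.
Interest saved = €9,632.42 − €5,844.26 = €3,788.16.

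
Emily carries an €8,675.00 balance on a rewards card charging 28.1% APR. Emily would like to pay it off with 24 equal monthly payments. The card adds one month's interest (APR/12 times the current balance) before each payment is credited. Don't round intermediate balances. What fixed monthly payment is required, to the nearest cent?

€476.60

Monthly rate r = 28.1%/12 = 2.34167% = 0.0234167.
Level-payment amortization: P = B₀·r / (1 − (1+r)^(−n)) = 8675.00·0.0234167 / (1 − 1.02342^(−24)).
Denominator 1 − (1+r)^(−24) = 0.426226677.
P = 203.14 / 0.426226677 ≈ 476.60.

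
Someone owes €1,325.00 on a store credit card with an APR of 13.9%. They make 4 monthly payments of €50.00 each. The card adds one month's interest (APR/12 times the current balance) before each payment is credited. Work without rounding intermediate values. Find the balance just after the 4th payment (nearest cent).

Monthly rate r = 13.9%/12 = 1.15833% = 0.0115833.
Each month: B ← B·(1+r) − €50.00.
Month 1: interest €15.35; balance after payment €1,290.35.
Month 2: interest €14.95; balance after payment €1,255.29.
Month 3: interest €14.54; balance after payment €1,219.83.
Month 4: interest €14.13; balance after payment €1,183.96.

€1,183.96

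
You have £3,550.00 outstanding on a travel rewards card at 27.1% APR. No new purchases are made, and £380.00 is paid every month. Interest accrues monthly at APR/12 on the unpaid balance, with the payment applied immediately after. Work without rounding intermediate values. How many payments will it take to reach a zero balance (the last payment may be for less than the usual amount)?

11 months

Monthly rate r = 27.1%/12 = 2.25833% = 0.0225833.
Recurrence: B ← B·(1+r) − £380.00.
Month 1: interest £80.17; balance after payment £3,250.17.
Month 2: interest £73.40; balance after payment £2,943.57.
Closed form: n = −ln(1 − rB₀/P)/ln(1+r) = −ln(0.78902)/ln(1.02258) ≈ 10.611, so the balance reaches zero during payment 11.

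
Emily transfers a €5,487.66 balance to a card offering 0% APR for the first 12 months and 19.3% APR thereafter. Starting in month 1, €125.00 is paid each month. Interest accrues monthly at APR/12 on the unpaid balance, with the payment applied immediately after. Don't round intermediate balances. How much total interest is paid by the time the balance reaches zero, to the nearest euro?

€1,650

Promo months 1–12 at r₀ = 0%/12 = 0; months 13+ at r₁ = 19.3%/12 = 0.0160833.
After month 12 (no interest yet): B = €5,487.66 − 12·€125.00 = €3,987.66.
Then at r₁ with €125.00/mo: n₂ = −ln(1 − r₁·B/P)/ln(1+r₁) ≈ 45.10 → 46 more payments.
Total paid = 57·€125.00 + €13.11 = €7,138.11; interest = €7,138.11 − €5,487.66 = €1,650.45.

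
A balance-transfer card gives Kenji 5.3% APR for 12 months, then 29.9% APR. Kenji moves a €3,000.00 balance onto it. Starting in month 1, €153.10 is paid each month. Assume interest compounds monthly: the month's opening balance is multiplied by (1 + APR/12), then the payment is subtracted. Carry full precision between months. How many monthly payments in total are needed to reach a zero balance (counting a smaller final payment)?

22 months

Promo months 1–12 at r₀ = 5.3%/12 = 0.00441667; months 13+ at r₁ = 29.9%/12 = 0.0249167.
After month 12: iterate B ← B·(1+r₀) − €153.10 for 12 months → €1,280.43.
Then at r₁ with €153.10/mo: n₂ = −ln(1 − r₁·B/P)/ln(1+r₁) ≈ 9.49 → 10 more payments.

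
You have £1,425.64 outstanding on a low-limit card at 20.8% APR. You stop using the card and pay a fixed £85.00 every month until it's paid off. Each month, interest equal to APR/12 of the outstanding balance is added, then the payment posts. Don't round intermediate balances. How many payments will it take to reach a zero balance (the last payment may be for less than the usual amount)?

20 payments

Monthly rate r = 20.8%/12 = 1.73333% = 0.0173333.
Recurrence: B ← B·(1+r) − £85.00.
Month 1: interest £24.71; balance after payment £1,365.35.
Month 2: interest £23.67; balance after payment £1,304.02.
Closed form: n = −ln(1 − rB₀/P)/ln(1+r) = −ln(0.70928)/ln(1.01733) ≈ 19.989, so the balance reaches zero during payment 20.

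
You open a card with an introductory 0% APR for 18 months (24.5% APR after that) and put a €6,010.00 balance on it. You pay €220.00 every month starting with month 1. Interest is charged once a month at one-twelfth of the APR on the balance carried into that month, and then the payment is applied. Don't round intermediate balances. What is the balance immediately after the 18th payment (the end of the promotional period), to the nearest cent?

Promo months 1–18 at r₀ = 0%/12 = 0; months 19+ at r₁ = 24.5%/12 = 0.0204167.
After month 18 (no interest yet): B = €6,010.00 − 18·€220.00 = €2,050.00.

€2,050.00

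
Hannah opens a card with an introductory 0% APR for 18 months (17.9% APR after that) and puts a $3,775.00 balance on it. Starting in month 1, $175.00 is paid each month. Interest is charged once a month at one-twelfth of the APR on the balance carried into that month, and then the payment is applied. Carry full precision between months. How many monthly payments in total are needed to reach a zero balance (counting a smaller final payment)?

Promo months 1–18 at r₀ = 0%/12 = 0; months 19+ at r₁ = 17.9%/12 = 0.0149167.
After month 18 (no interest yet): B = $3,775.00 − 18·$175.00 = $625.00.
Then at r₁ with $175.00/mo: n₂ = −ln(1 − r₁·B/P)/ln(1+r₁) ≈ 3.70 → 4 more payments.

22 payments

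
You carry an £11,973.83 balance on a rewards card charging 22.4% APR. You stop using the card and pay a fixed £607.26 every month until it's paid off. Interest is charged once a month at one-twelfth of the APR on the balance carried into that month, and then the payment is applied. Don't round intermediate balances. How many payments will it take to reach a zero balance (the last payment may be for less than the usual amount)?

25 months

Monthly rate r = 22.4%/12 = 1.86667% = 0.0186667.
Recurrence: B ← B·(1+r) − £607.26.
Month 1: interest £223.51; balance after payment £11,590.08.
Month 2: interest £216.35; balance after payment £11,199.17.
Closed form: n = −ln(1 − rB₀/P)/ln(1+r) = −ln(0.63193)/ln(1.01867) ≈ 24.816, so the balance reaches zero during payment 25.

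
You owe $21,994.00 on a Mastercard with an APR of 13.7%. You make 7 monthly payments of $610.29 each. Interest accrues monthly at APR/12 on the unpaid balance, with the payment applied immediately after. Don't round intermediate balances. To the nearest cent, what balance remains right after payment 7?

Monthly rate r = 13.7%/12 = 1.14167% = 0.0114167.
Each month: B ← B·(1+r) − $610.29.
Month 1: interest $251.10; balance after payment $21,634.81.
Month 2: interest $247.00; balance after payment $21,271.52.
Month 3: interest $242.85; balance after payment $20,904.08.
Month 4: interest $238.65; balance after payment $20,532.44.
Month 5: interest $234.41; balance after payment $20,156.56.
Month 6: interest $230.12; balance after payment $19,776.39.
Month 7: interest $225.78; balance after payment $19,391.88.

$19,391.88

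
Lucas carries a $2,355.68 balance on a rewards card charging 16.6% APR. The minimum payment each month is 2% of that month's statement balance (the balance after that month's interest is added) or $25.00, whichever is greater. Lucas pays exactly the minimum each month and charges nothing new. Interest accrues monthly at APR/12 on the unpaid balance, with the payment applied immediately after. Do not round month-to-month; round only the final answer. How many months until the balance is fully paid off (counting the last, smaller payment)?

184 months

Monthly rate r = 16.6%/12 = 1.38333% = 0.0138333.
While 2% of the post-interest balance exceeds $25.00, each month B ← (B·(1+r))·(1 − 0.02), i.e. B shrinks by the factor (1+r)·0.98 = 0.99356.
This holds for months 1–101. Entering month 102 the balance is $1,226.23; 2% of the post-interest balance is now below $25.00, so the flat $25.00 minimum applies from here.
From month 102 a fixed $25.00 at rate r clears $1,226.23 in 83 more payments. Total: 101 + 83 = 184 months.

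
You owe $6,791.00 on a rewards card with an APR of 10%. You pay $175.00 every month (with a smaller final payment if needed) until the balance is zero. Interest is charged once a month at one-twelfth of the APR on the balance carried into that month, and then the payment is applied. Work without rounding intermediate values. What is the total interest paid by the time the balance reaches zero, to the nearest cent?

Monthly rate r = 10%/12 = 0.833333% = 0.00833333.
Payoff takes n = ⌈−ln(1 − rB₀/P)/ln(1+r)⌉ = ⌈47.073⌉ = 48 payments; the last is $12.77.
Total paid = 47·$175.00 + $12.77 = $8,237.77.
Total interest = total paid − principal = $8,237.77 − $6,791.00 = $1,446.77.

$1,446.77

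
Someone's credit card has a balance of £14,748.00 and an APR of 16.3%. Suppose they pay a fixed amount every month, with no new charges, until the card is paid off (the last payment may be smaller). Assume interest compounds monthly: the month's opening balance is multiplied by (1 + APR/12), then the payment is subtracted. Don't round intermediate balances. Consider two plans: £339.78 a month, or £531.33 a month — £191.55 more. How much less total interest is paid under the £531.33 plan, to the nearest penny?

Monthly rate r = 16.3%/12 = 1.35833% = 0.0135833.
At £339.78/mo: n = ⌈−ln(1 − rB₀/P)/ln(1+r)⌉ = 67 payments (last £2.66); total interest = total paid − £14,748.00 = £7,680.14.
At £531.33/mo: 36 payments (last £41.18); total interest £3,889.73.
Interest saved = £7,680.14 − £3,889.73 = £3,790.41.

£3,790.41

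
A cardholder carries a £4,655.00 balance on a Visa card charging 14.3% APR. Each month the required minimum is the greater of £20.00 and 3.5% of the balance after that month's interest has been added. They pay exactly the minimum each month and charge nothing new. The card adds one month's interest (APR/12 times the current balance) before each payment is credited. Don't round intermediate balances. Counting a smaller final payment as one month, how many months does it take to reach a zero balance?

Monthly rate r = 14.3%/12 = 1.19167% = 0.0119167.
While 3.5% of the post-interest balance exceeds £20.00, each month B ← (B·(1+r))·(1 − 0.035), i.e. B shrinks by the factor (1+r)·0.965 = 0.9765.
This holds for months 1–89. Entering month 90 the balance is £560.70; 3.5% of the post-interest balance is now below £20.00, so the flat £20.00 minimum applies from here.
From month 90 a fixed £20.00 at rate r clears £560.70 in 35 more payments. Total: 89 + 35 = 124 months.

124 months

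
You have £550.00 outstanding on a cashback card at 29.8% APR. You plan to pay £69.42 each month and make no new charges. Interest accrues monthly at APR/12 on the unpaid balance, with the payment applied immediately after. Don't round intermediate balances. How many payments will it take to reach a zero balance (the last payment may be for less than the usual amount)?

Monthly rate r = 29.8%/12 = 2.48333% = 0.0248333.
Recurrence: B ← B·(1+r) − £69.42.
Month 1: interest £13.66; balance after payment £494.24.
Month 2: interest £12.27; balance after payment £437.09.
Closed form: n = −ln(1 − rB₀/P)/ln(1+r) = −ln(0.80325)/ln(1.02483) ≈ 8.931, so the balance reaches zero during payment 9.

9 payments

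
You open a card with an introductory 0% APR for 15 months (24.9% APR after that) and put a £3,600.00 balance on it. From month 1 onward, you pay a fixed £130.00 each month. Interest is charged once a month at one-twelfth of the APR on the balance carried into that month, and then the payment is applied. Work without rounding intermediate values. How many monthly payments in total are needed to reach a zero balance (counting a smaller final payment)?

30 months

Promo months 1–15 at r₀ = 0%/12 = 0; months 16+ at r₁ = 24.9%/12 = 0.02075.
After month 15 (no interest yet): B = £3,600.00 − 15·£130.00 = £1,650.00.
Then at r₁ with £130.00/mo: n₂ = −ln(1 − r₁·B/P)/ln(1+r₁) ≈ 14.88 → 15 more payments.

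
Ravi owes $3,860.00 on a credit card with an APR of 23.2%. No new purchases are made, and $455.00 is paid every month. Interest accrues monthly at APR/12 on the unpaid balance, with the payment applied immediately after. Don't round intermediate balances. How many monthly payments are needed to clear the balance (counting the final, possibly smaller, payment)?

10 months

Monthly rate r = 23.2%/12 = 1.93333% = 0.0193333.
Recurrence: B ← B·(1+r) − $455.00.
Month 1: interest $74.63; balance after payment $3,479.63.
Month 2: interest $67.27; balance after payment $3,091.90.
Closed form: n = −ln(1 − rB₀/P)/ln(1+r) = −ln(0.83599)/ln(1.01933) ≈ 9.355, so the balance reaches zero during payment 10.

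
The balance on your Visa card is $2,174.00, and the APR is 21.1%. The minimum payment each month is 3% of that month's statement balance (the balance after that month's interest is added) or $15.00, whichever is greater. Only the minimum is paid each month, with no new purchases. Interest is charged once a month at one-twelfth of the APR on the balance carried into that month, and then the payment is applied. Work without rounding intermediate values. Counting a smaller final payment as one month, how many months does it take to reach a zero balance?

Monthly rate r = 21.1%/12 = 1.75833% = 0.0175833.
While 3% of the post-interest balance exceeds $15.00, each month B ← (B·(1+r))·(1 − 0.03), i.e. B shrinks by the factor (1+r)·0.97 = 0.98706.
This holds for months 1–115. Entering month 116 the balance is $485.91; 3% of the post-interest balance is now below $15.00, so the flat $15.00 minimum applies from here.
From month 116 a fixed $15.00 at rate r clears $485.91 in 49 more payments. Total: 115 + 49 = 164 months.

164 months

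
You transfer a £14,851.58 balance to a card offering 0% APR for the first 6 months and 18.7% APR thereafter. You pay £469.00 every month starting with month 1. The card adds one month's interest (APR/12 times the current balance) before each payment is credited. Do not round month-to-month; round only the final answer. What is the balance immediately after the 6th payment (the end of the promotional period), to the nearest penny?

Promo months 1–6 at r₀ = 0%/12 = 0; months 7+ at r₁ = 18.7%/12 = 0.0155833.
After month 6 (no interest yet): B = £14,851.58 − 6·£469.00 = £12,037.58.

£12,037.58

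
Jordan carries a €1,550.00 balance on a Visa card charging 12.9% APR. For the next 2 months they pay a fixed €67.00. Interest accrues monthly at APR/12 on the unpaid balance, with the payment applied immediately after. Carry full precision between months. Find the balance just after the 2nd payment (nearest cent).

Monthly rate r = 12.9%/12 = 1.075% = 0.01075.
Each month: B ← B·(1+r) − €67.00.
Month 1: interest €16.66; balance after payment €1,499.66.
Month 2: interest €16.12; balance after payment €1,448.78.

€1,448.78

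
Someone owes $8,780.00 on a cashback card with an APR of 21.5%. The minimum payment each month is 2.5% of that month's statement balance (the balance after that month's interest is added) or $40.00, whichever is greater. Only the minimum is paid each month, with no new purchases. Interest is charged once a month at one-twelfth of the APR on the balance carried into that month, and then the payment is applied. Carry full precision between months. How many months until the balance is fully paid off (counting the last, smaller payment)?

Monthly rate r = 21.5%/12 = 1.79167% = 0.0179167.
While 2.5% of the post-interest balance exceeds $40.00, each month B ← (B·(1+r))·(1 − 0.025), i.e. B shrinks by the factor (1+r)·0.975 = 0.99247.
This holds for months 1–228. Entering month 229 the balance is $1,566.51; 2.5% of the post-interest balance is now below $40.00, so the flat $40.00 minimum applies from here.
From month 229 a fixed $40.00 at rate r clears $1,566.51 in 69 more payments. Total: 228 + 69 = 297 months.

297 months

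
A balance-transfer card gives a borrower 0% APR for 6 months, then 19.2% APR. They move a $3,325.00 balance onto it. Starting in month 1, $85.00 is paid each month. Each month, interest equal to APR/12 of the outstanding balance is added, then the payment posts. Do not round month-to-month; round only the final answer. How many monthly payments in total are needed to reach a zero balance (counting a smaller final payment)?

54 payments

Promo months 1–6 at r₀ = 0%/12 = 0; months 7+ at r₁ = 19.2%/12 = 0.016.
After month 6 (no interest yet): B = $3,325.00 − 6·$85.00 = $2,815.00.
Then at r₁ with $85.00/mo: n₂ = −ln(1 − r₁·B/P)/ln(1+r₁) ≈ 47.55 → 48 more payments.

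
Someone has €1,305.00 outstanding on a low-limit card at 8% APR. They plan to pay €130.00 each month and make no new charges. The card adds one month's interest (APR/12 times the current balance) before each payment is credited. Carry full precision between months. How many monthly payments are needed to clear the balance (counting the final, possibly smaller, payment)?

11 payments

Monthly rate r = 8%/12 = 0.666667% = 0.00666667.
Recurrence: B ← B·(1+r) − €130.00.
Month 1: interest €8.70; balance after payment €1,183.70.
Month 2: interest €7.89; balance after payment €1,061.59.
Closed form: n = −ln(1 − rB₀/P)/ln(1+r) = −ln(0.93308)/ln(1.00667) ≈ 10.425, so the balance reaches zero during payment 11.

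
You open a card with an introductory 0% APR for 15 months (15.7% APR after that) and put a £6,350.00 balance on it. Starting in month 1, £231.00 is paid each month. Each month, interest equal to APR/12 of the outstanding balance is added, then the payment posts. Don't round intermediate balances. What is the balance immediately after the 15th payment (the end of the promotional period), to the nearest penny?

Promo months 1–15 at r₀ = 0%/12 = 0; months 16+ at r₁ = 15.7%/12 = 0.0130833.
After month 15 (no interest yet): B = £6,350.00 − 15·£231.00 = £2,885.00.

£2,885.00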